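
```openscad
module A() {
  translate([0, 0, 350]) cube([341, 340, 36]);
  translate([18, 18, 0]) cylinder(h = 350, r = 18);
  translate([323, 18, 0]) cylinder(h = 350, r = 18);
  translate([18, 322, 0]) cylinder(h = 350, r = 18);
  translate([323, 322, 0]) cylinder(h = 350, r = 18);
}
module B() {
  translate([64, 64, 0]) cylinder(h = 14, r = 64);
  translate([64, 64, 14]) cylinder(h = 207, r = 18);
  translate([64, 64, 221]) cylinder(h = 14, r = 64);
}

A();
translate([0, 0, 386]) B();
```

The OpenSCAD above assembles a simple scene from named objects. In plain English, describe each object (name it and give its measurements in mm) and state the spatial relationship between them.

A is a four-legged stool. The seat is 341×340 mm, 36 mm thick, top at z = 386 mm. It stands on four round legs, each 36 mm in diameter, from z = 0 to the seat underside, each leg's axis is inset half a diameter from the nearest pair of seat edges (so the leg's bounding box is flush with the corner).

B is a spool: two coaxial disc flanges of radius 64 mm and thickness 14 mm, joined by a core cylinder of radius 18 mm and height 207 mm. The lower flange rests on z = 0 and the three cylinders share a vertical axis.

The spool is on top of the stool.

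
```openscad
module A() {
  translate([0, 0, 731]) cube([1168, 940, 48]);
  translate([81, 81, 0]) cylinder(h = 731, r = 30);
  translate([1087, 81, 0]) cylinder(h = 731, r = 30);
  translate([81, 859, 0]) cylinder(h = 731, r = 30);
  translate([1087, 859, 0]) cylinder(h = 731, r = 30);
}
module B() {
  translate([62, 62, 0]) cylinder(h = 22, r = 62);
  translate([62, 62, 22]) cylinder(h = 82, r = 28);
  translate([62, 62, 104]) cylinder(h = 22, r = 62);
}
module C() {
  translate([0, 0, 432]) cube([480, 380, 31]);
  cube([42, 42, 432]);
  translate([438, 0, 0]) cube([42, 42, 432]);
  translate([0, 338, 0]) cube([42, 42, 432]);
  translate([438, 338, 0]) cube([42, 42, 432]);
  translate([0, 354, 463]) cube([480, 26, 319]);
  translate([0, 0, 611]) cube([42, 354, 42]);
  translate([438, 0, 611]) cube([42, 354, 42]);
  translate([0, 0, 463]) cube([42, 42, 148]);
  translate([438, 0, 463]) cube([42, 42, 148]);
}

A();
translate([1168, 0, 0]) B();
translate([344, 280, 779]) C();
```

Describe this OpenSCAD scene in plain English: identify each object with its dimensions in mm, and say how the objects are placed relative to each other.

A is a table with a 1168×940 mm rectangular top, 48 mm thick, top surface at z = 779 mm, supported by four round legs of 60 mm diameter, each leg's bounding box inset 51 mm from the nearest pair of top edges, running from the floor.

B is a spool: two coaxial disc flanges of radius 62 mm and thickness 22 mm, joined by a core cylinder of radius 28 mm and height 82 mm. The lower flange rests on z = 0 and the three cylinders share a vertical axis.

C is a chair. The seat is a 480×380×31 mm slab with its top at z = 463 mm, on four 42×42 mm corner legs (flush with the seat edges, standing on z = 0). A flat backrest 26 mm thick, 319 mm tall, spans the full seat width and rises from the seat top along its +y edge, rear face flush with the rear of the seat. Two armrests of 42×42 mm section run along each side from the seat's front edge to the front of the backrest, top faces 190 mm above the seat top and outer faces flush with the seat's x-edges; a 42×42 mm post under the front of each armrest stands on the seat at the front corner.

The spool is against the table's +x side, with their −y faces flush. The chair is on top of the table, centred.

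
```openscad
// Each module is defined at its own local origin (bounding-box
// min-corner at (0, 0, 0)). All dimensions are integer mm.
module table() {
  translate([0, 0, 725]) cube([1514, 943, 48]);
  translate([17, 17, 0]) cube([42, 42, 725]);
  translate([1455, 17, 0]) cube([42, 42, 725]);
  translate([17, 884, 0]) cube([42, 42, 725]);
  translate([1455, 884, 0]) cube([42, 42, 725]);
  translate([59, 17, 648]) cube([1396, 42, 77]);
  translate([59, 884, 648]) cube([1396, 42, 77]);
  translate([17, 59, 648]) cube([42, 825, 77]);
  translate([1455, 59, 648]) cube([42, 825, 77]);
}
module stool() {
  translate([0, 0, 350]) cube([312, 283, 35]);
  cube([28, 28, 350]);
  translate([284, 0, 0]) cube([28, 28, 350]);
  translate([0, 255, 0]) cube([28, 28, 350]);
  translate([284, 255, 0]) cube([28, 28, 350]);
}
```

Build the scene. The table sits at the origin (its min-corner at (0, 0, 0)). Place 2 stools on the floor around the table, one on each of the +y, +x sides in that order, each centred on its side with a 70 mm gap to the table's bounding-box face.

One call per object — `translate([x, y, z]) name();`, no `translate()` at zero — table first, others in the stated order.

table();
translate([601, 1013, 0]) stool();
translate([1584, 330, 0]) stool();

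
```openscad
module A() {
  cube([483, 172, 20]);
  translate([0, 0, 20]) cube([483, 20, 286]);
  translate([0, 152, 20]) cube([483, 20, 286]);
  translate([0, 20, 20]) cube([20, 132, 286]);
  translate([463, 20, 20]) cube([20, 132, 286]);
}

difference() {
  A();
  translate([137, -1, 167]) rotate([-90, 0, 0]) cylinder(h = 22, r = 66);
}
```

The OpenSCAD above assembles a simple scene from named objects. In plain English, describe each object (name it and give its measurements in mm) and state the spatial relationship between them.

A is an open-topped rectangular box: outside dimensions 483×172×306 mm, with a uniform wall and base thickness of 20 mm. The base is a full 483×172 slab on the floor; four walls sit on top of the base. The front and back walls (the −y and +y sides) span the full width; the two side walls fit between them.

The open box has a circular hole of radius 66 mm through its front wall, centred at (x = 137, z = 167).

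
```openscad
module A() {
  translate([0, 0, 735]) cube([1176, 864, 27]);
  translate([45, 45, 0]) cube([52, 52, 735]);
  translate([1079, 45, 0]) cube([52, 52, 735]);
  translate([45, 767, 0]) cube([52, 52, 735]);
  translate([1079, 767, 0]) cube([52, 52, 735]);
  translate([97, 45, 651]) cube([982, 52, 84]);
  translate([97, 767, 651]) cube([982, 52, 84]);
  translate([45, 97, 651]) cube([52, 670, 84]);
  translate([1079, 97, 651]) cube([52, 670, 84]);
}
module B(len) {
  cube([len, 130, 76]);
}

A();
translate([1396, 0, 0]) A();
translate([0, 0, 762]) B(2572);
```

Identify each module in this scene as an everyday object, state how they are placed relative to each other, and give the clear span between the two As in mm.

A is a table. B is a beam. A beam spans the tops of two tables. The clear span between the two tables is 220 mm.

Second table starts at x = 1396; first ends at x = 1176; clear span = 1396 − 1176 = 220 mm.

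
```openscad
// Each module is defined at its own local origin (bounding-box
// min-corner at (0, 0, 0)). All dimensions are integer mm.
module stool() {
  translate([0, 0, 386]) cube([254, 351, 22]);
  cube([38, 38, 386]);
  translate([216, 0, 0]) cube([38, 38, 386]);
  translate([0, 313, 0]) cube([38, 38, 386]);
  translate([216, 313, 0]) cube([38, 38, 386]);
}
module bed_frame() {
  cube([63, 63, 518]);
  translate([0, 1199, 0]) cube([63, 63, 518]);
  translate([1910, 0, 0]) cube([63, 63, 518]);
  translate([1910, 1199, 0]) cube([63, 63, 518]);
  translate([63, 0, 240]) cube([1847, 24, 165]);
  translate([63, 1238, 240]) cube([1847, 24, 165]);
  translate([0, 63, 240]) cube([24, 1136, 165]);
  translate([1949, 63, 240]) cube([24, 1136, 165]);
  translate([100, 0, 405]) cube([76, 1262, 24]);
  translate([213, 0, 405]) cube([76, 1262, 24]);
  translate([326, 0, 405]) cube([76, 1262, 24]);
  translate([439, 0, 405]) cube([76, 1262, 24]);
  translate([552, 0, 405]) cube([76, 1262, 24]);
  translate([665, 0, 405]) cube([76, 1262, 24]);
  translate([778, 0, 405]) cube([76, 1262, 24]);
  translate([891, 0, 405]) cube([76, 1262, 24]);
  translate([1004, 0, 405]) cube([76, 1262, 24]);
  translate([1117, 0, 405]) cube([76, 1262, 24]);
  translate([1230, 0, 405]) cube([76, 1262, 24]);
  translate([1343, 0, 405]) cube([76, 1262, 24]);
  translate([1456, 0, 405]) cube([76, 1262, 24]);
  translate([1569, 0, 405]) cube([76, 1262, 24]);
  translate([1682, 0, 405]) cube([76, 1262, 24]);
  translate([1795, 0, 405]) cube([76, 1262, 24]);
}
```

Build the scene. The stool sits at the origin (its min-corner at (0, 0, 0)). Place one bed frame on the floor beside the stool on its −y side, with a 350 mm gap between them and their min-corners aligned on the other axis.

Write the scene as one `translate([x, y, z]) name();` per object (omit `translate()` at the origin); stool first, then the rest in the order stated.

stool();
translate([0, -1612, 0]) bed_frame();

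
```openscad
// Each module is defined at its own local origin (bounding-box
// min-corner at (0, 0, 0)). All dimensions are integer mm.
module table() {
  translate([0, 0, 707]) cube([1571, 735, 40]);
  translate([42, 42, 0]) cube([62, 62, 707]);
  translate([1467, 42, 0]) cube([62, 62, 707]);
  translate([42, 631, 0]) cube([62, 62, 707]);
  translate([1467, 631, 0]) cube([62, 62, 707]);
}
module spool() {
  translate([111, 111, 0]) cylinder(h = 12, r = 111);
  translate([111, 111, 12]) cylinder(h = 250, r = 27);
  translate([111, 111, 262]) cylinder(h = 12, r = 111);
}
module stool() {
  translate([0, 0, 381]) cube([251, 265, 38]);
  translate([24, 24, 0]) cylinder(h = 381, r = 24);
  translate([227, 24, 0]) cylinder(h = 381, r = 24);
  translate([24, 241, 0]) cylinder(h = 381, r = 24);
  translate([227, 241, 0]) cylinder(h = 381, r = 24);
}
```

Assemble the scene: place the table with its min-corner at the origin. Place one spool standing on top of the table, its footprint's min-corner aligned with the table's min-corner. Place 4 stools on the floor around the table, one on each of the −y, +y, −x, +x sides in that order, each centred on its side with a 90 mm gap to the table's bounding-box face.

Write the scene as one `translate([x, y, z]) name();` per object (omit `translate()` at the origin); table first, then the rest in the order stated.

table();
translate([0, 0, 747]) spool();
translate([660, -355, 0]) stool();
translate([660, 825, 0]) stool();
translate([-341, 235, 0]) stool();
translate([1661, 235, 0]) stool();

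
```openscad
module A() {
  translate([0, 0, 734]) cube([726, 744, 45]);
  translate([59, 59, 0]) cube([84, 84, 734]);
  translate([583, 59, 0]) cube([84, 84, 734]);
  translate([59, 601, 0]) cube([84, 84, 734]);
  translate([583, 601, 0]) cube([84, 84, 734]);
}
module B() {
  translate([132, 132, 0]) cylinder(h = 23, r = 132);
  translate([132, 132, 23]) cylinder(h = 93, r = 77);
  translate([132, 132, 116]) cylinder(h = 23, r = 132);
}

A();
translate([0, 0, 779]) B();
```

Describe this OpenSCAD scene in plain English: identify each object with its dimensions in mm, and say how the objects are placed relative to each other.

A is a table with a 726×744 mm rectangular top, 45 mm thick, top surface at z = 779 mm, supported by four 84×84 mm square legs, each inset 59 mm from the nearest pair of top edges, running from the floor.

B is a spool: two coaxial disc flanges of radius 132 mm and thickness 23 mm, joined by a core cylinder of radius 77 mm and height 93 mm. The lower flange rests on z = 0 and the three cylinders share a vertical axis.

The spool is on top of the table.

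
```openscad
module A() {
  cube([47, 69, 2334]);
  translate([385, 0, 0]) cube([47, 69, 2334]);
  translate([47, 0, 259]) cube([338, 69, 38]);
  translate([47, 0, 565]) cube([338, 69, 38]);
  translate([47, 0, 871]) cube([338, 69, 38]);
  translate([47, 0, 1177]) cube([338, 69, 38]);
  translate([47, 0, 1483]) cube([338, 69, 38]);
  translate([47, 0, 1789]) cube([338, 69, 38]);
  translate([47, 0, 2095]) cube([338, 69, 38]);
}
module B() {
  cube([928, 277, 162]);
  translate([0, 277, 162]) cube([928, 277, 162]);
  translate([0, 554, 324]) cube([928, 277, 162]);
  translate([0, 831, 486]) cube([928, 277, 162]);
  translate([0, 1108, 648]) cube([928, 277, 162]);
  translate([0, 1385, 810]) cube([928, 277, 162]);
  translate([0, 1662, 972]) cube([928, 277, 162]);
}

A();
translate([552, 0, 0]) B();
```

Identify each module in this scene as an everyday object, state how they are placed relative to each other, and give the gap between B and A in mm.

A is a ladder. B is a staircase. The staircase is on the floor beside the ladder on its +x side. The gap between the staircase and the ladder is 120 mm.

The staircase's nearest face is 120 mm from the ladder's +x face.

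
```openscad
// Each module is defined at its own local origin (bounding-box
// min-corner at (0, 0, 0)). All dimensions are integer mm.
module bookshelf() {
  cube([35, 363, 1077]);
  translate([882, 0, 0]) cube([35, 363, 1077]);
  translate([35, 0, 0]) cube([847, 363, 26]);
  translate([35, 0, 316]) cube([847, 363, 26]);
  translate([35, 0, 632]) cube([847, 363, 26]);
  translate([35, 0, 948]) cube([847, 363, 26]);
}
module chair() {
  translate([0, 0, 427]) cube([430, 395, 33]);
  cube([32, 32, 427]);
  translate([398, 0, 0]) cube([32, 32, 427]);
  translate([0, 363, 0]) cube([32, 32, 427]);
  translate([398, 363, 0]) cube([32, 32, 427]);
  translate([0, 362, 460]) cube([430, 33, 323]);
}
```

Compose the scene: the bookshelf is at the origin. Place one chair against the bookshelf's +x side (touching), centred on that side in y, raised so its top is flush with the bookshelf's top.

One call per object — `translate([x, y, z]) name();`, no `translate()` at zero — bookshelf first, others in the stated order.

bookshelf();
translate([917, -16, 294]) chair();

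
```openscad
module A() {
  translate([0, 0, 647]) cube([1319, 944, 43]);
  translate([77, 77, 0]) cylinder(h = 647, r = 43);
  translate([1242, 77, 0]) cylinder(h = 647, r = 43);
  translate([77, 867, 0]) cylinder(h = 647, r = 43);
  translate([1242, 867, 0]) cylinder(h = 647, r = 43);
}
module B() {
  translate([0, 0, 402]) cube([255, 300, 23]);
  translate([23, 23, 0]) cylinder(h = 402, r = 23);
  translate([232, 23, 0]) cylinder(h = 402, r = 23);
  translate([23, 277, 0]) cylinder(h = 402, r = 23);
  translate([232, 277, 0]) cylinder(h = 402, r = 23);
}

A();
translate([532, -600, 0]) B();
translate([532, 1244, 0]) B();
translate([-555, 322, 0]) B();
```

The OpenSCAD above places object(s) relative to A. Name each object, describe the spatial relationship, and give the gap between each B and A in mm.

A is a table. B is a stool. Three stools sit around the table at the −y, +y, −x sides. The gap between each stool and the table is 300 mm.

Each stool's nearest face is 300 mm from the table's bounding box.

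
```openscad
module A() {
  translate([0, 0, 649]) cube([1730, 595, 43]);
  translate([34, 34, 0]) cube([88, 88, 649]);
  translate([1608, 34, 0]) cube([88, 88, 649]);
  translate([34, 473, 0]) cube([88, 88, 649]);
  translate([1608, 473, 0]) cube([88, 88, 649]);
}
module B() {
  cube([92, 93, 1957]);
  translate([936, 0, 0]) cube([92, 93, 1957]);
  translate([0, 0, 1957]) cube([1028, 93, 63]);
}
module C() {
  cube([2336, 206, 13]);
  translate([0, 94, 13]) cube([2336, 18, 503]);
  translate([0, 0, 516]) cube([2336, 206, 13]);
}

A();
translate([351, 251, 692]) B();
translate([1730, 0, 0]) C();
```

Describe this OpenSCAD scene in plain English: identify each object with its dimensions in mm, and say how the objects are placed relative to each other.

A is a table with a 1730×595 mm rectangular top, 43 mm thick, top surface at z = 692 mm, supported by four 88×88 mm square legs, each inset 34 mm from the nearest pair of top edges, running from the floor.

B is a door frame. The clear opening is 844 mm wide and 1957 mm high. Two 92 mm wide jambs, 93 mm deep, stand either side of the opening from the floor to the top of the opening. A 63 mm thick head sits across the top of both jambs, spanning the full outside width of the frame.

C is an I-beam lying along x, 2336 mm long. Overall section height 529 mm. Two flanges 206 mm wide (y) and 13 mm thick, one on the floor and one at the top; a web 18 mm thick runs between them, centred on the flange width.

The door frame is on top of the table, centred. The I-beam is against the table's +x side, with their −y faces flush.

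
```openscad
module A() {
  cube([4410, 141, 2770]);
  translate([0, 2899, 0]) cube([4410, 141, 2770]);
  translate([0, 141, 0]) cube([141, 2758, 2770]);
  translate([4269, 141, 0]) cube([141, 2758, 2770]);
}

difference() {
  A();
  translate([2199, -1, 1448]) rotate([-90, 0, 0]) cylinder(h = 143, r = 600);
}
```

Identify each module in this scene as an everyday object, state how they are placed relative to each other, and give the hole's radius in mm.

A is a house frame. The house frame has a circular hole through its front wall. The hole's radius is 600 mm.

The subtracted cylinder has r = 600 mm.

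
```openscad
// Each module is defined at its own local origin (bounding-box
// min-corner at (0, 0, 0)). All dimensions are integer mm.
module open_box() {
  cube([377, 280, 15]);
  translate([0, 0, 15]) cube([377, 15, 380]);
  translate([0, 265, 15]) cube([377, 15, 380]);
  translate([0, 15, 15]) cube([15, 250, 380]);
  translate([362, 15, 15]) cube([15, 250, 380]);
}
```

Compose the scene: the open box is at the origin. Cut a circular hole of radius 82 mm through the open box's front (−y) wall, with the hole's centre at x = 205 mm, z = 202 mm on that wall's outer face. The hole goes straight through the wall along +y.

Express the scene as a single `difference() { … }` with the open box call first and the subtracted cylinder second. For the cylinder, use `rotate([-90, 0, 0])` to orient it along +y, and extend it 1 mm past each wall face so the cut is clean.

difference() {
  open_box();
  translate([205, -1, 202]) rotate([-90, 0, 0]) cylinder(h = 17, r = 82);
}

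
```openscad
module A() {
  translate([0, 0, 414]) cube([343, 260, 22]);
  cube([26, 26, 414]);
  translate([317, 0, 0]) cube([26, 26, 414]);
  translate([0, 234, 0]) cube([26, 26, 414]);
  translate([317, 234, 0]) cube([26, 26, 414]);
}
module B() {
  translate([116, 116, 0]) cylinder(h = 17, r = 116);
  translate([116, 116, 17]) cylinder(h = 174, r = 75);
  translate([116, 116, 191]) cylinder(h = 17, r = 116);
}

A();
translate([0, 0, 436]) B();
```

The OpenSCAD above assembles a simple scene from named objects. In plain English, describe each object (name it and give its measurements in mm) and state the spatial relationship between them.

A is a four-legged stool. The seat is 343×260 mm, 22 mm thick, top at z = 436 mm. It stands on four square legs, each 26×26 mm in cross-section, from z = 0 to the seat underside, each flush with a corner of the seat.

B is a spool: two coaxial disc flanges of radius 116 mm and thickness 17 mm, joined by a core cylinder of radius 75 mm and height 174 mm. The lower flange rests on z = 0 and the three cylinders share a vertical axis.

The spool is on top of the stool.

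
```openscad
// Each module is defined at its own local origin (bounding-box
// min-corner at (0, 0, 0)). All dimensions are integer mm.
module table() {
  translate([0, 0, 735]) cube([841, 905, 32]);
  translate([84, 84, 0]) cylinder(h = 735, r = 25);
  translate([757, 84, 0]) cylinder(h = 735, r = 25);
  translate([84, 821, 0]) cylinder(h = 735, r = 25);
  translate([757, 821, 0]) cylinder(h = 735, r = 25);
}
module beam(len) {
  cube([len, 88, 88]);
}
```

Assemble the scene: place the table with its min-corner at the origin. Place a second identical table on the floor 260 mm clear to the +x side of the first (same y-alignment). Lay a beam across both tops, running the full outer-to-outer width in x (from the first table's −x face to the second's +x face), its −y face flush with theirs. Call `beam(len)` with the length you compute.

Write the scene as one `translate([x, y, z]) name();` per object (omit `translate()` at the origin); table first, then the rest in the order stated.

table();
translate([1101, 0, 0]) table();
translate([0, 0, 767]) beam(1942);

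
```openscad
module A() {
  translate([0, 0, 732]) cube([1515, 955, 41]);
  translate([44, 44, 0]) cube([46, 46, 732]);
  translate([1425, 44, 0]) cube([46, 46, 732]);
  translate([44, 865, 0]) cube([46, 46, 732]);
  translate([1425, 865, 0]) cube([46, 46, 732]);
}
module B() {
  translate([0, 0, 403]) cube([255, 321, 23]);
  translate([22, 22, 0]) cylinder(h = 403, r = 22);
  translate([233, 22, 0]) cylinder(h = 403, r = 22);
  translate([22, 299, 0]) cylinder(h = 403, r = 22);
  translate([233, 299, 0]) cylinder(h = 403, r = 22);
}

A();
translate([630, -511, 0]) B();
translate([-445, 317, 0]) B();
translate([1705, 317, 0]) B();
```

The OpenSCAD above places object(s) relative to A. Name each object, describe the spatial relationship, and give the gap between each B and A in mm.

A is a table. B is a stool. Three stools sit around the table at the −y, −x, +x sides. The gap between each stool and the table is 190 mm.

Each stool's nearest face is 190 mm from the table's bounding box.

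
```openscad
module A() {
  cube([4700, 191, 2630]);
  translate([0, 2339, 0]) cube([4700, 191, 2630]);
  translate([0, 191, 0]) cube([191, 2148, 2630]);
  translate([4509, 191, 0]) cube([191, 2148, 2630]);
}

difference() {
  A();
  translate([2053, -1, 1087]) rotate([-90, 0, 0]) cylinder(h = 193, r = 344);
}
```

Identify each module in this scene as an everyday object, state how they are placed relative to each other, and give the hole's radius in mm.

A is a house frame. The house frame has a circular hole through its front wall. The hole's radius is 344 mm.

The subtracted cylinder has r = 344 mm.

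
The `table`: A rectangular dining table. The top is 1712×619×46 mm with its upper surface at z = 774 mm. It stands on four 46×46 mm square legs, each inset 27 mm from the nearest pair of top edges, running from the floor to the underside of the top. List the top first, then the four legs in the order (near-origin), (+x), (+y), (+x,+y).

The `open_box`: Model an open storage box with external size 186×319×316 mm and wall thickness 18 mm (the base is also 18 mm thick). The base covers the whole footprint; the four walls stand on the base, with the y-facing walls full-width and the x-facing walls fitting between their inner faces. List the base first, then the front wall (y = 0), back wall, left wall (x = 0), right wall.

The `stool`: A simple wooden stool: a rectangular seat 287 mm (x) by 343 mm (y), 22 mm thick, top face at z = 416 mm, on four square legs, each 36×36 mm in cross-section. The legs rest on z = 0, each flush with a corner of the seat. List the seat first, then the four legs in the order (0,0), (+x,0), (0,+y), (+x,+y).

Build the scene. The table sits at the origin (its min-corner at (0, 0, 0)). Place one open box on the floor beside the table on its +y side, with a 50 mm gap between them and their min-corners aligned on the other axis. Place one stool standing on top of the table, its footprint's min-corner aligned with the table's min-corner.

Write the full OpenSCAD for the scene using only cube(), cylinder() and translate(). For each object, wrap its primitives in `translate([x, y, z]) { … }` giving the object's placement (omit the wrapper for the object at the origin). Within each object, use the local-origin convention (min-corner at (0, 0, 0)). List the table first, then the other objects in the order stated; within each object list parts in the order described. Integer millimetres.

translate([0, 0, 728]) cube([1712, 619, 46]);
translate([27, 27, 0]) cube([46, 46, 728]);
translate([1639, 27, 0]) cube([46, 46, 728]);
translate([27, 546, 0]) cube([46, 46, 728]);
translate([1639, 546, 0]) cube([46, 46, 728]);
translate([0, 669, 0]) {
  cube([186, 319, 18]);
  translate([0, 0, 18]) cube([186, 18, 298]);
  translate([0, 301, 18]) cube([186, 18, 298]);
  translate([0, 18, 18]) cube([18, 283, 298]);
  translate([168, 18, 18]) cube([18, 283, 298]);
}
translate([0, 0, 774]) {
  translate([0, 0, 394]) cube([287, 343, 22]);
  cube([36, 36, 394]);
  translate([251, 0, 0]) cube([36, 36, 394]);
  translate([0, 307, 0]) cube([36, 36, 394]);
  translate([251, 307, 0]) cube([36, 36, 394]);
}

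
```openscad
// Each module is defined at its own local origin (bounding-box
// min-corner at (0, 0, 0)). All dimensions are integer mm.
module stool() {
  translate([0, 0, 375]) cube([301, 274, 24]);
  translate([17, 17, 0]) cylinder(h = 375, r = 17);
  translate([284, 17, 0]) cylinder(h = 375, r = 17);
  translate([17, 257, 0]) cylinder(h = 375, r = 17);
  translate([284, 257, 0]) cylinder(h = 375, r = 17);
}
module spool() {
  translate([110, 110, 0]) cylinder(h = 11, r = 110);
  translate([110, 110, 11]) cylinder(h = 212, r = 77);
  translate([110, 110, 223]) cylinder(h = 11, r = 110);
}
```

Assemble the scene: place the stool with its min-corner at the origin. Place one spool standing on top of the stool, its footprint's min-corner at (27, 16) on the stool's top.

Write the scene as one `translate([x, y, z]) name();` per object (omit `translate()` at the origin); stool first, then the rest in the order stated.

stool();
translate([27, 16, 399]) spool();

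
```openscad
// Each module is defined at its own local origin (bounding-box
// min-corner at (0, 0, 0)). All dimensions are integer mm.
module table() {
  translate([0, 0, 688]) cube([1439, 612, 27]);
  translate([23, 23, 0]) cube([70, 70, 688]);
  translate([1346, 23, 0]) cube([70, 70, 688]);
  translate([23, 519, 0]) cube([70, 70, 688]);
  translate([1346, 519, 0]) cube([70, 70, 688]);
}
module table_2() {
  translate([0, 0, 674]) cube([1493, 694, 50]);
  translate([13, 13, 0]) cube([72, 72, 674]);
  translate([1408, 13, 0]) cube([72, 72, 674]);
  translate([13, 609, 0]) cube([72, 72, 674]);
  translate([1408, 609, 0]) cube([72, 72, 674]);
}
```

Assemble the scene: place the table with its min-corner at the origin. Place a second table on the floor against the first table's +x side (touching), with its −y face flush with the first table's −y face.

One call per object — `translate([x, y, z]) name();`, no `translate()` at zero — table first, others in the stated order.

table();
translate([1439, 0, 0]) table_2();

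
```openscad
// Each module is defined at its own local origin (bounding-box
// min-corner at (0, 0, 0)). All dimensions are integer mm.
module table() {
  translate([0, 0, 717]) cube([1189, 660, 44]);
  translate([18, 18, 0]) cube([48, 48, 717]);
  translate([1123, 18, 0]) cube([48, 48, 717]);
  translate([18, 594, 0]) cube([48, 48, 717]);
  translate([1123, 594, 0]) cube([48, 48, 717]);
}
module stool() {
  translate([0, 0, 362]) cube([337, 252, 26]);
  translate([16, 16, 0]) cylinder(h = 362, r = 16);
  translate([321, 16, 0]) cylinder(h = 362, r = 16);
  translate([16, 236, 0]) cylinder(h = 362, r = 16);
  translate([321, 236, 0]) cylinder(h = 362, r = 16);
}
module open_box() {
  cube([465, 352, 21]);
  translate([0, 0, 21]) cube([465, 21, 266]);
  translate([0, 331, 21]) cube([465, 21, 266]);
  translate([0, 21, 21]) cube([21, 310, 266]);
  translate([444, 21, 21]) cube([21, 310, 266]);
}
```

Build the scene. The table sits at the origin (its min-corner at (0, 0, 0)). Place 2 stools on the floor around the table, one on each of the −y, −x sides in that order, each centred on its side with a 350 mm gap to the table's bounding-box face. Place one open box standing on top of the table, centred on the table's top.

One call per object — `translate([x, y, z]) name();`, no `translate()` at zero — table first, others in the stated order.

table();
translate([426, -602, 0]) stool();
translate([-687, 204, 0]) stool();
translate([362, 154, 761]) open_box();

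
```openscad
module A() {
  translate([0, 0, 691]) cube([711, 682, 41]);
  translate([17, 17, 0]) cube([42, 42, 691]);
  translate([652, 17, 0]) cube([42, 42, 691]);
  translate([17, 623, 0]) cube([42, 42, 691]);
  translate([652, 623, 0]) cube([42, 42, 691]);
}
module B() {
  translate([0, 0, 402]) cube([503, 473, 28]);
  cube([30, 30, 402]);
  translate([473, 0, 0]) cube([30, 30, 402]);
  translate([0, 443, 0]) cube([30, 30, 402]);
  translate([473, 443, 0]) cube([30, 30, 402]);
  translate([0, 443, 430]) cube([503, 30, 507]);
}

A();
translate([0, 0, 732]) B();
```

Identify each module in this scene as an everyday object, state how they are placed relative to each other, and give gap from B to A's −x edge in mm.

A is a table. B is a chair. The chair is on top of the table. The gap from the chair to the table's −x edge is 0 mm.

The chair's min-x is at 0; the table's min-x is 0; gap = 0 mm.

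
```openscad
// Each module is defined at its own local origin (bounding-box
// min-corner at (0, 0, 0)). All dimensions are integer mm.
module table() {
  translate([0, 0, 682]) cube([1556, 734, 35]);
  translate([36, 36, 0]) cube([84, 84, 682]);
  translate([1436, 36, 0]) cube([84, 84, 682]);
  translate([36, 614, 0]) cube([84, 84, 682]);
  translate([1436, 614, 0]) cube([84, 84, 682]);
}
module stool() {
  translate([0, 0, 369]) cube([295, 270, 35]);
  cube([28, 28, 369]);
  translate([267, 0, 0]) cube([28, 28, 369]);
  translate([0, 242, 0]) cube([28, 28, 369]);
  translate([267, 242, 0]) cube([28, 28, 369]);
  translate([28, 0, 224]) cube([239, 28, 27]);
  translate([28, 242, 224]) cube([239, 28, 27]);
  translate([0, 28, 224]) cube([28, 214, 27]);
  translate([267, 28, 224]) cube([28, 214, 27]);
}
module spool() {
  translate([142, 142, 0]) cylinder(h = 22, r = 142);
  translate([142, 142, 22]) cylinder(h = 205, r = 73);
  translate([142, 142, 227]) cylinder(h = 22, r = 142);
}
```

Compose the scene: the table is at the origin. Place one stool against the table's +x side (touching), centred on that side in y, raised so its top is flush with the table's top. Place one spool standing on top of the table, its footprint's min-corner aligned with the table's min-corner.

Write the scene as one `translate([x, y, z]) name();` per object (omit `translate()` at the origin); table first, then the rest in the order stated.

table();
translate([1556, 232, 313]) stool();
translate([0, 0, 717]) spool();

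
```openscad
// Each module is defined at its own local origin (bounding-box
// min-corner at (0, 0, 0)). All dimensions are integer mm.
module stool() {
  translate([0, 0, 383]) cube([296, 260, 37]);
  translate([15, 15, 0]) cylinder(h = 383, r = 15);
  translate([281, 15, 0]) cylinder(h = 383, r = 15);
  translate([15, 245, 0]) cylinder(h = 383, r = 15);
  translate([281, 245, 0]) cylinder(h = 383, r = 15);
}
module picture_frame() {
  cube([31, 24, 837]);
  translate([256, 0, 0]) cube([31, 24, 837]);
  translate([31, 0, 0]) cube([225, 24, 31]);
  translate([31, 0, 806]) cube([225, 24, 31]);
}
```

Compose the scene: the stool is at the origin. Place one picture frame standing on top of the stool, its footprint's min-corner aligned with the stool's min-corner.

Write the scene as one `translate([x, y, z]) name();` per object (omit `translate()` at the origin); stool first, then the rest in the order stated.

stool();
translate([0, 0, 420]) picture_frame();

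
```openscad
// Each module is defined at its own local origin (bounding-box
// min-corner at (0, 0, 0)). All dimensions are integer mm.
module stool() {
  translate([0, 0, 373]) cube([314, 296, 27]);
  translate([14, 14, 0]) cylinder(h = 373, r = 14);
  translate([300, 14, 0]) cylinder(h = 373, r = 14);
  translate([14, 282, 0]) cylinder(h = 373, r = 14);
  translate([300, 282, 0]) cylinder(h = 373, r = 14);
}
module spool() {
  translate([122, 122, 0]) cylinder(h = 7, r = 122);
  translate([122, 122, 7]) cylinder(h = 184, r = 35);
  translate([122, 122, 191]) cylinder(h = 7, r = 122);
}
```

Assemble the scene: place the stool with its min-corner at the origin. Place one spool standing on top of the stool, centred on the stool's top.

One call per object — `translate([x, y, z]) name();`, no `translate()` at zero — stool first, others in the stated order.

stool();
translate([35, 26, 400]) spool();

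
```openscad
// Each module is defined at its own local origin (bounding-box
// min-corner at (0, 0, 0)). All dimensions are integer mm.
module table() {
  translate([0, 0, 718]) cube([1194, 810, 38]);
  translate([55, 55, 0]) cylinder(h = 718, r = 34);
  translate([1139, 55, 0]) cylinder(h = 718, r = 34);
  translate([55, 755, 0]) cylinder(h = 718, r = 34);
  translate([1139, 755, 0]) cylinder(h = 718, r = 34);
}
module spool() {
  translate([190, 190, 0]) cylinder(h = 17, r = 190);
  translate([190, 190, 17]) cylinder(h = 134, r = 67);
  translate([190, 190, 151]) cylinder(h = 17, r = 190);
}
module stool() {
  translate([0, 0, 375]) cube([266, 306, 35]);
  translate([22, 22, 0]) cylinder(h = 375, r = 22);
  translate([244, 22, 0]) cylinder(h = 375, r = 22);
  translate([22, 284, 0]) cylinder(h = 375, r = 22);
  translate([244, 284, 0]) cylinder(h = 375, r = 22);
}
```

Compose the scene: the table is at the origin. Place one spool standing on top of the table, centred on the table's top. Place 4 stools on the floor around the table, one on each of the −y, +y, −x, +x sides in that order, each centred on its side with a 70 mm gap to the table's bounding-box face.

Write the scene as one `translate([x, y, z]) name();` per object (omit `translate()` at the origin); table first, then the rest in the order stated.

table();
translate([407, 215, 756]) spool();
translate([464, -376, 0]) stool();
translate([464, 880, 0]) stool();
translate([-336, 252, 0]) stool();
translate([1264, 252, 0]) stool();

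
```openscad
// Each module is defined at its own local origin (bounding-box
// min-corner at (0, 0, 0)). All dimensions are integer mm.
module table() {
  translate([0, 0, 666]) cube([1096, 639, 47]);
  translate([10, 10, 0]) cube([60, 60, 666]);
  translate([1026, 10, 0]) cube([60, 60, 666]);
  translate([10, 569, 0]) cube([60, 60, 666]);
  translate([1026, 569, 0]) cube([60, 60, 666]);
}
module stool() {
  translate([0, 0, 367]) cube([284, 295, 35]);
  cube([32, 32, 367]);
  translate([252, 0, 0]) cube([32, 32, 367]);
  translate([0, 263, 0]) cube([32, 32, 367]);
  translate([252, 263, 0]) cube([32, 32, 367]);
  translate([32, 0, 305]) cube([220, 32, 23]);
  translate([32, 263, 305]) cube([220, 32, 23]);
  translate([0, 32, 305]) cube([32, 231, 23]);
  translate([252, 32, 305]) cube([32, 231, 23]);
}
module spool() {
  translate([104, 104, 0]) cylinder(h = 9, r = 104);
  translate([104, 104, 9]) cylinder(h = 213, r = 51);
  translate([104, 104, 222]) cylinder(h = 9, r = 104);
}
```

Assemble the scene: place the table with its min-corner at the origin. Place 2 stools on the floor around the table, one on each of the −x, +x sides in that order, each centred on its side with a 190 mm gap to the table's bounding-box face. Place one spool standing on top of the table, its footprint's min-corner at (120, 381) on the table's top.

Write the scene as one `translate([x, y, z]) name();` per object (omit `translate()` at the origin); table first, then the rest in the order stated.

table();
translate([-474, 172, 0]) stool();
translate([1286, 172, 0]) stool();
translate([120, 381, 713]) spool();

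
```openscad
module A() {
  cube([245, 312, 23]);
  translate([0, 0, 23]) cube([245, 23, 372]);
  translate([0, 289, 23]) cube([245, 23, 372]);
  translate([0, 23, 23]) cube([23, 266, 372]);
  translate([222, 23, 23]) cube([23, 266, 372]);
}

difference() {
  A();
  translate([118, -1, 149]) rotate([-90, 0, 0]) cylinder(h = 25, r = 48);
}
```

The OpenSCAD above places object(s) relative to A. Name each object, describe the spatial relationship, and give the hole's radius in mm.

A is an open box. The open box has a circular hole through its front wall. The hole's radius is 48 mm.

The subtracted cylinder has r = 48 mm.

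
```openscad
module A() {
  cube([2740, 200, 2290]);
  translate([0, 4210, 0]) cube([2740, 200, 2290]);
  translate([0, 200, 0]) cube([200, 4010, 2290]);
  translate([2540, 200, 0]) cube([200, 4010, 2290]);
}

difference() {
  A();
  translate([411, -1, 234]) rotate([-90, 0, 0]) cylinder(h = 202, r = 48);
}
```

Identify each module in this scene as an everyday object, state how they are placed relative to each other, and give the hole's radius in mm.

A is a house frame. The house frame has a circular hole through its front wall. The hole's radius is 48 mm.

The subtracted cylinder has r = 48 mm.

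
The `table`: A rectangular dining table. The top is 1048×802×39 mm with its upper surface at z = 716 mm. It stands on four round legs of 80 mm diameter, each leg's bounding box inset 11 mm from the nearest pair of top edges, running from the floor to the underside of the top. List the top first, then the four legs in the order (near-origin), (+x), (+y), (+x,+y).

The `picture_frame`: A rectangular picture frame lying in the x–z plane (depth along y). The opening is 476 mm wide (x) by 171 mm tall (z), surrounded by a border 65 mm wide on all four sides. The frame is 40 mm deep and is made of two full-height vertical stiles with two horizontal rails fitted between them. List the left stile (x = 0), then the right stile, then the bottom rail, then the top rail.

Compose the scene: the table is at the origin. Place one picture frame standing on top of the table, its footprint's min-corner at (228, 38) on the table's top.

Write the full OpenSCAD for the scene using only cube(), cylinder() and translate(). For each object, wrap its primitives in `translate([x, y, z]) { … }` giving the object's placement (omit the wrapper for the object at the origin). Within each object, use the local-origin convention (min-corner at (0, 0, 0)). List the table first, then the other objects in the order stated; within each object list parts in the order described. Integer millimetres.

translate([0, 0, 677]) cube([1048, 802, 39]);
translate([51, 51, 0]) cylinder(h = 677, r = 40);
translate([997, 51, 0]) cylinder(h = 677, r = 40);
translate([51, 751, 0]) cylinder(h = 677, r = 40);
translate([997, 751, 0]) cylinder(h = 677, r = 40);
translate([228, 38, 716]) {
  cube([65, 40, 301]);
  translate([541, 0, 0]) cube([65, 40, 301]);
  translate([65, 0, 0]) cube([476, 40, 65]);
  translate([65, 0, 236]) cube([476, 40, 65]);
}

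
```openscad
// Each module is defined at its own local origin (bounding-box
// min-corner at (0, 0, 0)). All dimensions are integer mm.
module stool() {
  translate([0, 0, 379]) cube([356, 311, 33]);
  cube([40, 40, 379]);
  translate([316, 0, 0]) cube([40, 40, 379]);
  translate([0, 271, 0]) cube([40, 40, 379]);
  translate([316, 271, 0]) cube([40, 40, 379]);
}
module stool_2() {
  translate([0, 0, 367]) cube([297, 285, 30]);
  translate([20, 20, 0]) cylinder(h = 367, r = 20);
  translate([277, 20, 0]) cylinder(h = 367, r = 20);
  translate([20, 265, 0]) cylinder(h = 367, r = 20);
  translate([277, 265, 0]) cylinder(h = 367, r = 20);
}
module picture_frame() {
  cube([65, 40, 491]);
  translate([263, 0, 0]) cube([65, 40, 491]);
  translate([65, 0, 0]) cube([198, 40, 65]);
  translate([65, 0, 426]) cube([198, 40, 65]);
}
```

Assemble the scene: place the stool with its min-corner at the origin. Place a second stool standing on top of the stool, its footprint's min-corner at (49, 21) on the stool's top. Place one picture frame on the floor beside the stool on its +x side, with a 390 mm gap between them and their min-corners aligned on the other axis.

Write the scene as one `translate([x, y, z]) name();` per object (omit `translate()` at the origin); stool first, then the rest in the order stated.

stool();
translate([49, 21, 412]) stool_2();
translate([746, 0, 0]) picture_frame();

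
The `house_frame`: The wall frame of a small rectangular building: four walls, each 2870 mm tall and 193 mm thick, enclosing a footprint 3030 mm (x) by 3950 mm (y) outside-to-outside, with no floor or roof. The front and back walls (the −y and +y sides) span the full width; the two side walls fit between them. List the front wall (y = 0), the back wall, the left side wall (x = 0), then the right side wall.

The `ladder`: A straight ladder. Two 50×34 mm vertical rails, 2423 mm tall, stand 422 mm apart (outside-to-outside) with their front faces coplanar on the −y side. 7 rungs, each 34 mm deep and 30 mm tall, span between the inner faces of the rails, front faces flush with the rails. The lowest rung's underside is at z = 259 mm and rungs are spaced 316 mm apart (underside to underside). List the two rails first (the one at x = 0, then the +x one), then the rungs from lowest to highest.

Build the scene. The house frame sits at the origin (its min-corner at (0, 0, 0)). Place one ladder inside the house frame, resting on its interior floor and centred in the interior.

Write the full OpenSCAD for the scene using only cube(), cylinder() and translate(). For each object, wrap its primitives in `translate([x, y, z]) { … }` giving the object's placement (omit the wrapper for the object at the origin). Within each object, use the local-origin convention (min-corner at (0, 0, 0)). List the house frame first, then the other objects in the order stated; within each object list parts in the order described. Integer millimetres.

cube([3030, 193, 2870]);
translate([0, 3757, 0]) cube([3030, 193, 2870]);
translate([0, 193, 0]) cube([193, 3564, 2870]);
translate([2837, 193, 0]) cube([193, 3564, 2870]);
translate([1304, 1958, 0]) {
  cube([50, 34, 2423]);
  translate([372, 0, 0]) cube([50, 34, 2423]);
  translate([50, 0, 259]) cube([322, 34, 30]);
  translate([50, 0, 575]) cube([322, 34, 30]);
  translate([50, 0, 891]) cube([322, 34, 30]);
  translate([50, 0, 1207]) cube([322, 34, 30]);
  translate([50, 0, 1523]) cube([322, 34, 30]);
  translate([50, 0, 1839]) cube([322, 34, 30]);
  translate([50, 0, 2155]) cube([322, 34, 30]);
}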